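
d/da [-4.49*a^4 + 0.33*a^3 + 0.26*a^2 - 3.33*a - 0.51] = -17.96*a^3 + 0.99*a^2 + 0.52*a - 3.33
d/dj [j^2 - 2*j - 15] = 2*j - 2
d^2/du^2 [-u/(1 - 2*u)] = 4/(2*u - 1)^3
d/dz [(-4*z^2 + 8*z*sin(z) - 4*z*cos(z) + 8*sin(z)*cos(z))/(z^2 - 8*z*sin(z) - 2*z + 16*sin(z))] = 4*((z^2 - 8*z*sin(z) - 2*z + 16*sin(z))*(z*sin(z) + 2*z*cos(z) - 2*z + 2*sin(z) - cos(z) + 2*cos(2*z)) - 2*(z^2 - 2*z*sin(z) + z*cos(z) - sin(2*z))*(4*z*cos(z) - z + 4*sin(z) - 8*cos(z) + 1))/((z - 2)^2*(z - 8*sin(z))^2)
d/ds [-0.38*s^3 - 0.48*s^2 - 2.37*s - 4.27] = -1.14*s^2 - 0.96*s - 2.37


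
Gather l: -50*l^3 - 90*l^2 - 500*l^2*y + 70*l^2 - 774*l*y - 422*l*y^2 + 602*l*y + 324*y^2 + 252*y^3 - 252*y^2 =-50*l^3 + l^2*(-500*y - 20) + l*(-422*y^2 - 172*y) + 252*y^3 + 72*y^2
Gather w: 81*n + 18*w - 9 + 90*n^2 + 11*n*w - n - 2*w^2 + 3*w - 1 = 90*n^2 + 80*n - 2*w^2 + w*(11*n + 21) - 10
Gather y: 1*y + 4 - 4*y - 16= -3*y - 12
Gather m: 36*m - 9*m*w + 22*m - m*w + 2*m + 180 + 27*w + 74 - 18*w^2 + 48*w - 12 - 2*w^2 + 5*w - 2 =m*(60 - 10*w) - 20*w^2 + 80*w + 240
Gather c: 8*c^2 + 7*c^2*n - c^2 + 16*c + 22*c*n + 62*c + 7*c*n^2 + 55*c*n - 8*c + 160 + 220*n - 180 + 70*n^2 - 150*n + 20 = c^2*(7*n + 7) + c*(7*n^2 + 77*n + 70) + 70*n^2 + 70*n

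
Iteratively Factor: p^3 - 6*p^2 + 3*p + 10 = (p - 2)*(p^2 - 4*p - 5) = (p - 2)*(p + 1)*(p - 5)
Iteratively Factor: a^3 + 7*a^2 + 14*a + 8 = (a + 1)*(a^2 + 6*a + 8) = (a + 1)*(a + 4)*(a + 2)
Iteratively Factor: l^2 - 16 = (l + 4)*(l - 4)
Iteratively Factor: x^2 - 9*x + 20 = (x - 5)*(x - 4)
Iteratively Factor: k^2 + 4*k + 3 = (k + 3)*(k + 1)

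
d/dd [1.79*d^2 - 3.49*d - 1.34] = 3.58*d - 3.49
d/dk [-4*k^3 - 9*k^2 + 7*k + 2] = -12*k^2 - 18*k + 7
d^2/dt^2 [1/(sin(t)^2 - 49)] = 2*(-2*sin(t)^4 - 95*sin(t)^2 + 49)/(sin(t)^2 - 49)^3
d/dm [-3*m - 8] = -3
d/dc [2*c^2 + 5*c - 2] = 4*c + 5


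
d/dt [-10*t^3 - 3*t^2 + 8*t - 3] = -30*t^2 - 6*t + 8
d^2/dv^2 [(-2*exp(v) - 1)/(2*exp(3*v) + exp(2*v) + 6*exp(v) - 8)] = (-32*exp(6*v) - 48*exp(5*v) + 72*exp(4*v) - 432*exp(3*v) - 258*exp(2*v) - 164*exp(v) - 176)*exp(v)/(8*exp(9*v) + 12*exp(8*v) + 78*exp(7*v) - 23*exp(6*v) + 138*exp(5*v) - 492*exp(4*v) + 312*exp(3*v) - 672*exp(2*v) + 1152*exp(v) - 512)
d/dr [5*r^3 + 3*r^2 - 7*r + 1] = 15*r^2 + 6*r - 7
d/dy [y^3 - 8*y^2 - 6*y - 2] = 3*y^2 - 16*y - 6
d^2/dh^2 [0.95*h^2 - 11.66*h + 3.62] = 1.90000000000000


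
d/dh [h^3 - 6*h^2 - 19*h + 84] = 3*h^2 - 12*h - 19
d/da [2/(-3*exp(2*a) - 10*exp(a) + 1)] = (12*exp(a) + 20)*exp(a)/(3*exp(2*a) + 10*exp(a) - 1)^2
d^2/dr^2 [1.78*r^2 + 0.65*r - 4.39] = 3.56000000000000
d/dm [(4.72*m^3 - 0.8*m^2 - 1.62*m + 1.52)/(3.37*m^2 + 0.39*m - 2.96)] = (15.9064*m^4 + 3.6816*m^3 - 36.7662*m^2 - 5.5088*m + 4.2024)/(11.3569*m^4 + 2.6286*m^3 - 19.7983*m^2 - 2.3088*m + 8.7616)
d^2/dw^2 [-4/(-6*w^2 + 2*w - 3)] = 16*(-18*w^2 + 6*w + 2*(6*w - 1)^2 - 9)/(6*w^2 - 2*w + 3)^3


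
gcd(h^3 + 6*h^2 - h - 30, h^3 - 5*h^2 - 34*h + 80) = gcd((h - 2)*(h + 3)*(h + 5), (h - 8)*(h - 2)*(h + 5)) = h^2 + 3*h - 10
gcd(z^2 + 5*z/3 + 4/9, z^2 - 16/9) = z + 4/3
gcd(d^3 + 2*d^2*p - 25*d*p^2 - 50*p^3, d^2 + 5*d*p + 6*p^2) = d + 2*p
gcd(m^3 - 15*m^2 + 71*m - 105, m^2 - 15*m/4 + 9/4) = m - 3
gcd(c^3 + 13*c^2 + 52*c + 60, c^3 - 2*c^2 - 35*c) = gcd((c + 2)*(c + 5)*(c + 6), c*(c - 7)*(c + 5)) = c + 5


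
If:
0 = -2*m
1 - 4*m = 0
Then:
No Solution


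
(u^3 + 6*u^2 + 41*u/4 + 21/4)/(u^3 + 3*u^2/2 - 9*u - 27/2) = (2*u^2 + 9*u + 7)/(2*(u^2 - 9))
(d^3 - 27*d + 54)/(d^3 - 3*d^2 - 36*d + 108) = (d - 3)/(d - 6)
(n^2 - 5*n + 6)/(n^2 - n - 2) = (n - 3)/(n + 1)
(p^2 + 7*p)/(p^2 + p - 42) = p/(p - 6)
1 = 1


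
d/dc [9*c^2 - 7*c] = 18*c - 7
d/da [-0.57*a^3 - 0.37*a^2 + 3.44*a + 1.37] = -1.71*a^2 - 0.74*a + 3.44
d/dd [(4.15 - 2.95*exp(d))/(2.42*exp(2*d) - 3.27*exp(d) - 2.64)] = (7.139*exp(2*d) - 20.086*exp(d) + 21.3585)*exp(d)/(5.8564*exp(4*d) - 15.8268*exp(3*d) - 2.0847*exp(2*d) + 17.2656*exp(d) + 6.9696)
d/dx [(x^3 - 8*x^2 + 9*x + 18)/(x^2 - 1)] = (x^2 - 2*x - 9)/(x^2 - 2*x + 1)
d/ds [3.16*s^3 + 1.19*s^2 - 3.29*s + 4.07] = 9.48*s^2 + 2.38*s - 3.29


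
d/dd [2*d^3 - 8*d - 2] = 6*d^2 - 8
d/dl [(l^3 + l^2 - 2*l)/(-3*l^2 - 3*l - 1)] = (-3*l^4 - 6*l^3 - 12*l^2 - 2*l + 2)/(9*l^4 + 18*l^3 + 15*l^2 + 6*l + 1)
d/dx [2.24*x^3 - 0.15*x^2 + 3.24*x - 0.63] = 6.72*x^2 - 0.3*x + 3.24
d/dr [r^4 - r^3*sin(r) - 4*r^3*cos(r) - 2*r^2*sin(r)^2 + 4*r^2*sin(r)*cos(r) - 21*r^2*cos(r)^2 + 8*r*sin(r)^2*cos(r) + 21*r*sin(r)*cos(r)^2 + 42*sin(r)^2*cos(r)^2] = 4*r^3*sin(r) - r^3*cos(r) + 4*r^3 - 3*r^2*sin(r) + 19*r^2*sin(2*r) - 12*r^2*cos(r) + 4*r^2*cos(2*r) - 2*r*sin(r) + 4*r*sin(2*r) + 6*r*sin(3*r) + 21*r*cos(r)/4 - 19*r*cos(2*r) + 63*r*cos(3*r)/4 - 23*r + 21*sin(r)/4 + 21*sin(3*r)/4 + 21*sin(4*r) + 2*cos(r) - 2*cos(3*r)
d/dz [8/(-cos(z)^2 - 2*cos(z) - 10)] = -16*(cos(z) + 1)*sin(z)/(cos(z)^2 + 2*cos(z) + 10)^2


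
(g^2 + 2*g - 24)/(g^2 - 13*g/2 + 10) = 2*(g + 6)/(2*g - 5)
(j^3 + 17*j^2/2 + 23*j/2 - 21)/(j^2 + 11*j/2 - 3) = (2*j^2 + 5*j - 7)/(2*j - 1)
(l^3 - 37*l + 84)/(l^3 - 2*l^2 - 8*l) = (l^2 + 4*l - 21)/(l*(l + 2))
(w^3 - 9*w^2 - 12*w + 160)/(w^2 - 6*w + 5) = (w^2 - 4*w - 32)/(w - 1)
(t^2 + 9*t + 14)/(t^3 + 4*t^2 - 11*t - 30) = (t + 7)/(t^2 + 2*t - 15)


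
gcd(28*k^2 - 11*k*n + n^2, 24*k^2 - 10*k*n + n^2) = 4*k - n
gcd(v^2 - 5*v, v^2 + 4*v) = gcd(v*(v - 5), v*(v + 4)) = v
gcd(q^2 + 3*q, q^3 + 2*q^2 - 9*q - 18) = q + 3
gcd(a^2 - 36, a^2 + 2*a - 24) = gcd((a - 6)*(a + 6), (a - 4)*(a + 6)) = a + 6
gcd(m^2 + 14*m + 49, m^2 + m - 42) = m + 7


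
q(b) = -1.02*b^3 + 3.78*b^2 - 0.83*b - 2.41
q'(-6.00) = -156.35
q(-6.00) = 358.97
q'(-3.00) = -51.05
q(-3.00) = 61.64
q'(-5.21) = -123.28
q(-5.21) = 248.77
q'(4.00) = -19.55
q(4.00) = -10.53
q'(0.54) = 2.36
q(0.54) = -1.92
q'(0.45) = 1.95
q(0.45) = -2.11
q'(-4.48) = -96.11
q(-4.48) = 168.89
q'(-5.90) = -151.95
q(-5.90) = 343.56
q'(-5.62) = -139.97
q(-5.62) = 302.70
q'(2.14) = 1.33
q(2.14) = 3.13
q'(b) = -3.06*b^2 + 7.56*b - 0.83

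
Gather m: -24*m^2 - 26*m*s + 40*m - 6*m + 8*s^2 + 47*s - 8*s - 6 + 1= -24*m^2 + m*(34 - 26*s) + 8*s^2 + 39*s - 5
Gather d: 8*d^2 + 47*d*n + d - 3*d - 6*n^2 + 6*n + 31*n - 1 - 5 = 8*d^2 + d*(47*n - 2) - 6*n^2 + 37*n - 6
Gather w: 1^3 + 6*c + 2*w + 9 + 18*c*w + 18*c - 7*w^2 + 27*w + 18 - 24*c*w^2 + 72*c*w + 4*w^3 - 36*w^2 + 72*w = 24*c + 4*w^3 + w^2*(-24*c - 43) + w*(90*c + 101) + 28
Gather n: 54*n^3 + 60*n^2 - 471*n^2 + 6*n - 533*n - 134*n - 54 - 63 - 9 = 54*n^3 - 411*n^2 - 661*n - 126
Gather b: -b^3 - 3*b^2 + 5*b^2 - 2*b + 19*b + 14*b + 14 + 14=-b^3 + 2*b^2 + 31*b + 28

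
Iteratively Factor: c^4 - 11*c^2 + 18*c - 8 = (c + 4)*(c^3 - 4*c^2 + 5*c - 2) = (c - 1)*(c + 4)*(c^2 - 3*c + 2) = (c - 1)^2*(c + 4)*(c - 2)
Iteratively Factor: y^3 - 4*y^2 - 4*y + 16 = (y - 4)*(y^2 - 4) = (y - 4)*(y - 2)*(y + 2)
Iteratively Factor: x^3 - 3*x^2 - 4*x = (x)*(x^2 - 3*x - 4) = x*(x - 4)*(x + 1)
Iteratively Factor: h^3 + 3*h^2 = (h)*(h^2 + 3*h) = h^2*(h + 3)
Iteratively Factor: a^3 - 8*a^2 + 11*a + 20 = (a - 5)*(a^2 - 3*a - 4) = (a - 5)*(a + 1)*(a - 4)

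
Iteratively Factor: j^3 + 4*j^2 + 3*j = (j)*(j^2 + 4*j + 3) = j*(j + 1)*(j + 3)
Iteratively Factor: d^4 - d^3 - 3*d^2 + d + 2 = (d + 1)*(d^3 - 2*d^2 - d + 2) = (d - 2)*(d + 1)*(d^2 - 1) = (d - 2)*(d - 1)*(d + 1)*(d + 1)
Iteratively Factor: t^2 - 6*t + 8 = (t - 4)*(t - 2)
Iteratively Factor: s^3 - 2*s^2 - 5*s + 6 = (s + 2)*(s^2 - 4*s + 3) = (s - 3)*(s + 2)*(s - 1)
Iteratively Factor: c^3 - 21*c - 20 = (c + 4)*(c^2 - 4*c - 5) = (c + 1)*(c + 4)*(c - 5)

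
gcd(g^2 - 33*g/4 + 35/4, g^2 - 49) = g - 7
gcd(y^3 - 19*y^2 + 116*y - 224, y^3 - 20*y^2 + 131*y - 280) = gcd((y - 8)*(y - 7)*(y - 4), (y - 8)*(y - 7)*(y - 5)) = y^2 - 15*y + 56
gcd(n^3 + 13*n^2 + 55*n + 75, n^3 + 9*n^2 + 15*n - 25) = n^2 + 10*n + 25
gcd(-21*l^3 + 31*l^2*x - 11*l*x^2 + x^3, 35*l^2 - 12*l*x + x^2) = -7*l + x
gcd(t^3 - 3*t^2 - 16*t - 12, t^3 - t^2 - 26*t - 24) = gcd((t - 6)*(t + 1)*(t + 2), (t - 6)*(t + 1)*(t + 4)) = t^2 - 5*t - 6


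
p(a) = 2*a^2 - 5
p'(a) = 4*a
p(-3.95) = 26.20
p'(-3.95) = -15.80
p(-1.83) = 1.70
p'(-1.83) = -7.32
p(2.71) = 9.69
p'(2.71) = 10.84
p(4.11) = 28.78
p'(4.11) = 16.44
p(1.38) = -1.19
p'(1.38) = 5.52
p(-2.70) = 9.58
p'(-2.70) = -10.80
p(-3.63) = 21.35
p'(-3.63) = -14.52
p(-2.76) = 10.24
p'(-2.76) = -11.04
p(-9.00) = 157.00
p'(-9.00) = -36.00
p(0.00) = -5.00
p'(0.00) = 0.00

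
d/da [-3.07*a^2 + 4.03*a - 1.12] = 4.03 - 6.14*a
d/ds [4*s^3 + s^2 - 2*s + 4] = 12*s^2 + 2*s - 2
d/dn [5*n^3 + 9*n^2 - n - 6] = 15*n^2 + 18*n - 1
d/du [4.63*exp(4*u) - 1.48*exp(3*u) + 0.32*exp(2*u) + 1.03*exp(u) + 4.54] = (18.52*exp(3*u) - 4.44*exp(2*u) + 0.64*exp(u) + 1.03)*exp(u)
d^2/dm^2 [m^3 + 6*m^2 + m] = 6*m + 12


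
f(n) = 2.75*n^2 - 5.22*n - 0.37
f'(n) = 5.5*n - 5.22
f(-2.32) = 26.54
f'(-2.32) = -17.98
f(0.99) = -2.84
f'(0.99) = 0.23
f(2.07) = 0.61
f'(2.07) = 6.16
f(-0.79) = 5.47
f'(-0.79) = -9.56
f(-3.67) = 55.83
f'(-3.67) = -25.40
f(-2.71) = 33.97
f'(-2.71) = -20.12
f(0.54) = -2.39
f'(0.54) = -2.25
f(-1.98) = 20.75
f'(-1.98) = -16.11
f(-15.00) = 696.68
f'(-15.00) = -87.72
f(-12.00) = 458.27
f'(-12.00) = -71.22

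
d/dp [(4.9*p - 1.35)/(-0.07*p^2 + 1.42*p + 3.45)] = (0.343*p^2 - 0.189*p + 18.822)/(0.0049*p^4 - 0.1988*p^3 + 1.5334*p^2 + 9.798*p + 11.9025)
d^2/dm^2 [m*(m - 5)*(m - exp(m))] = -m^2*exp(m) + m*exp(m) + 6*m + 8*exp(m) - 10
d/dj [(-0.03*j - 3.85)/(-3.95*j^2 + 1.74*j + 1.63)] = (-0.1185*j^2 - 30.415*j + 6.6501)/(15.6025*j^4 - 13.746*j^3 - 9.8494*j^2 + 5.6724*j + 2.6569)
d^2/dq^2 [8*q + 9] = 0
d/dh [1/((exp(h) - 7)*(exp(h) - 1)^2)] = -(2*(exp(h) - 7)^2 + (exp(h) - 7)*(exp(h) - 1))*exp(h)/((exp(h) - 7)^3*(exp(h) - 1)^3)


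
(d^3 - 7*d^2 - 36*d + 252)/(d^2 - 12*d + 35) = (d^2 - 36)/(d - 5)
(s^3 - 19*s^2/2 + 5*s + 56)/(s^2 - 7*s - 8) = (s^2 - 3*s/2 - 7)/(s + 1)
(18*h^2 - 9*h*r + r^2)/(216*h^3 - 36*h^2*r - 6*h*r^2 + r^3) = (-3*h + r)/(-36*h^2 + r^2)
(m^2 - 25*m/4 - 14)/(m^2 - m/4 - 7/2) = (m - 8)/(m - 2)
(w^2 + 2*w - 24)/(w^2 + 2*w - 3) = (w^2 + 2*w - 24)/(w^2 + 2*w - 3)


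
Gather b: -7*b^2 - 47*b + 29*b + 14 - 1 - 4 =-7*b^2 - 18*b + 9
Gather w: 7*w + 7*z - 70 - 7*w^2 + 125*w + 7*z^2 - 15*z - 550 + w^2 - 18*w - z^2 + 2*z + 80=-6*w^2 + 114*w + 6*z^2 - 6*z - 540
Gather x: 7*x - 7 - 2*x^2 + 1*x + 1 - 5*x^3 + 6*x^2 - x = -5*x^3 + 4*x^2 + 7*x - 6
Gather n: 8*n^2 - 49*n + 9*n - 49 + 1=8*n^2 - 40*n - 48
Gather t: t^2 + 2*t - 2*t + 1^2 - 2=t^2 - 1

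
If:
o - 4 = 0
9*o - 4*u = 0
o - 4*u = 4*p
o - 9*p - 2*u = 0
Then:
No Solution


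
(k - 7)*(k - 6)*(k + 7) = k^3 - 6*k^2 - 49*k + 294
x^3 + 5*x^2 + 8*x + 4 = (x + 1)*(x + 2)^2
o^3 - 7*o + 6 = (o - 2)*(o - 1)*(o + 3)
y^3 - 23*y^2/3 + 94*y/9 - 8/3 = (y - 6)*(y - 4/3)*(y - 1/3)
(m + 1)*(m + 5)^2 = m^3 + 11*m^2 + 35*m + 25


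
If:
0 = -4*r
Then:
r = 0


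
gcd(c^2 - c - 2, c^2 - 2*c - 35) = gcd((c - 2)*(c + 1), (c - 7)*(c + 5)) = 1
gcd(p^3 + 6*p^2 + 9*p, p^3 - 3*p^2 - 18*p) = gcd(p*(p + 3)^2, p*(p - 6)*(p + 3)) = p^2 + 3*p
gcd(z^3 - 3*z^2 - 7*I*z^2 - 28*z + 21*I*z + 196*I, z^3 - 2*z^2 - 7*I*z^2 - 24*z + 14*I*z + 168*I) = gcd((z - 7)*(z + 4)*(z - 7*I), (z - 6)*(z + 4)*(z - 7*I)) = z^2 + z*(4 - 7*I) - 28*I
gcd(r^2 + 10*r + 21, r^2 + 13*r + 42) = r + 7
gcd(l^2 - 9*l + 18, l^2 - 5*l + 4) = 1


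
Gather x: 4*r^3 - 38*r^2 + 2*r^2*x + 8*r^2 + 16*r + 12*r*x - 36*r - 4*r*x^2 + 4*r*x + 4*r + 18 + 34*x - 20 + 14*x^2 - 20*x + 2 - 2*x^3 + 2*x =4*r^3 - 30*r^2 - 16*r - 2*x^3 + x^2*(14 - 4*r) + x*(2*r^2 + 16*r + 16)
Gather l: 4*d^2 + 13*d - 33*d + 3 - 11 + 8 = 4*d^2 - 20*d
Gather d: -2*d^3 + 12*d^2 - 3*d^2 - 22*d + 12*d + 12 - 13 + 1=-2*d^3 + 9*d^2 - 10*d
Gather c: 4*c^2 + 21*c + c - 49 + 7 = 4*c^2 + 22*c - 42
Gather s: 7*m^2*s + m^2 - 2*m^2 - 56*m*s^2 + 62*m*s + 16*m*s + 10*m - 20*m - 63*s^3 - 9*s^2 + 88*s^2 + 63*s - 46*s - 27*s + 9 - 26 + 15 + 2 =-m^2 - 10*m - 63*s^3 + s^2*(79 - 56*m) + s*(7*m^2 + 78*m - 10)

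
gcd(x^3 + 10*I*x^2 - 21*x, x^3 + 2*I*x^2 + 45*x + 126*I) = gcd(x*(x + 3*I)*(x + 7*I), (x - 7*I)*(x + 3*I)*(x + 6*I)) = x + 3*I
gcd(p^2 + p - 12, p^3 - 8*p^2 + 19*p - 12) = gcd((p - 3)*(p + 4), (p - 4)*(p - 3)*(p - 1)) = p - 3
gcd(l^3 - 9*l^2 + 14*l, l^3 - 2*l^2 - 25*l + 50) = l - 2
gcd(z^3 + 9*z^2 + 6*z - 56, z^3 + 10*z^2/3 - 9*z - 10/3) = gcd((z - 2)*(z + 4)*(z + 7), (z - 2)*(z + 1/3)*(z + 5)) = z - 2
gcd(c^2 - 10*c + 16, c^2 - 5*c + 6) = c - 2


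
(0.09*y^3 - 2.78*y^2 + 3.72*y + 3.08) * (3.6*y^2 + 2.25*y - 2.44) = 0.324*y^5 - 9.8055*y^4 + 6.9174*y^3 + 26.2412*y^2 - 2.1468*y - 7.5152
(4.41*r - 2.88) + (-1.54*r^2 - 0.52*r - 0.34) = -1.54*r^2 + 3.89*r - 3.22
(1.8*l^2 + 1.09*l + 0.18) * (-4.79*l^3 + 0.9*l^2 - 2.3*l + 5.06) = -8.622*l^5 - 3.6011*l^4 - 4.0212*l^3 + 6.763*l^2 + 5.1014*l + 0.9108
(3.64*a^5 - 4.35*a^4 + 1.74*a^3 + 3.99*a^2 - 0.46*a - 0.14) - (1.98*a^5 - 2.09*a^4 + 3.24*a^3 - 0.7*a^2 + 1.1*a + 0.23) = 1.66*a^5 - 2.26*a^4 - 1.5*a^3 + 4.69*a^2 - 1.56*a - 0.37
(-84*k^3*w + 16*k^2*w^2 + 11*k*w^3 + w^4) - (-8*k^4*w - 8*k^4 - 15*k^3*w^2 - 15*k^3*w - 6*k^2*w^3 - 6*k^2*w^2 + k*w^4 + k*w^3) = 8*k^4*w + 8*k^4 + 15*k^3*w^2 - 69*k^3*w + 6*k^2*w^3 + 22*k^2*w^2 - k*w^4 + 10*k*w^3 + w^4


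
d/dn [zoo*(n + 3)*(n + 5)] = zoo*(n + 4)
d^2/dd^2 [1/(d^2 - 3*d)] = 2*(-d*(d - 3) + (2*d - 3)^2)/(d^3*(d - 3)^3)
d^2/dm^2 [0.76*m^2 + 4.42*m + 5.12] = 1.52000000000000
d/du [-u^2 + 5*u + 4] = 5 - 2*u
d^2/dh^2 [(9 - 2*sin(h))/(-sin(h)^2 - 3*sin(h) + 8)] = (-2*sin(h)^5 + 42*sin(h)^4 - 11*sin(h)^3 + 267*sin(h)^2 + 22*sin(h) - 210)/(sin(h)^2 + 3*sin(h) - 8)^3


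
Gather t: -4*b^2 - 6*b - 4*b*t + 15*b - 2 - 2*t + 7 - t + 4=-4*b^2 + 9*b + t*(-4*b - 3) + 9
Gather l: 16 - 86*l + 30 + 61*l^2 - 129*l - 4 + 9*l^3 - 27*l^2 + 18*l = 9*l^3 + 34*l^2 - 197*l + 42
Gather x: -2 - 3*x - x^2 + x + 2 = -x^2 - 2*x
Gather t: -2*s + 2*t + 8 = -2*s + 2*t + 8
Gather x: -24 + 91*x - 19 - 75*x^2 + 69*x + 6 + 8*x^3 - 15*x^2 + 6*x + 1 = 8*x^3 - 90*x^2 + 166*x - 36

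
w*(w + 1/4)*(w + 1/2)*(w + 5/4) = w^4 + 2*w^3 + 17*w^2/16 + 5*w/32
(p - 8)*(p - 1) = p^2 - 9*p + 8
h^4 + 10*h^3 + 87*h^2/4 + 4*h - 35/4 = (h - 1/2)*(h + 1)*(h + 5/2)*(h + 7)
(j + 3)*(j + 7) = j^2 + 10*j + 21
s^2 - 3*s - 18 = (s - 6)*(s + 3)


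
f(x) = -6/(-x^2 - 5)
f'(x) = -12*x/(-x^2 - 5)^2 = -12*x/(x^2 + 5)^2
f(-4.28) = 0.26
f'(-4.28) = 0.09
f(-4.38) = 0.25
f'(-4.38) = 0.09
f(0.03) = 1.20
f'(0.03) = -0.01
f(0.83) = 1.05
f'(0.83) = -0.31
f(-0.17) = 1.19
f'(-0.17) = 0.08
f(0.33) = 1.17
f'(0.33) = -0.15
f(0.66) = 1.10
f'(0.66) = -0.27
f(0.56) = 1.13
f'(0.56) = -0.24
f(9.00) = 0.07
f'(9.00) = -0.01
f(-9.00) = 0.07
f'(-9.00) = 0.01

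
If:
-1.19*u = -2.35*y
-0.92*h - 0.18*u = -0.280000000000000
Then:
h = 0.304347826086957 - 0.38637194008038*y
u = 1.97478991596639*y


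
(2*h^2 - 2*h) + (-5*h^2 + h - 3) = -3*h^2 - h - 3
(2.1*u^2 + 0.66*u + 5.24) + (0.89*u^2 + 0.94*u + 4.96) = 2.99*u^2 + 1.6*u + 10.2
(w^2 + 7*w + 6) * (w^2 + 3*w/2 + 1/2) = w^4 + 17*w^3/2 + 17*w^2 + 25*w/2 + 3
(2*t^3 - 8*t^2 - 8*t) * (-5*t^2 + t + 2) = -10*t^5 + 42*t^4 + 36*t^3 - 24*t^2 - 16*t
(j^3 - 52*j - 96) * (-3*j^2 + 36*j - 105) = -3*j^5 + 36*j^4 + 51*j^3 - 1584*j^2 + 2004*j + 10080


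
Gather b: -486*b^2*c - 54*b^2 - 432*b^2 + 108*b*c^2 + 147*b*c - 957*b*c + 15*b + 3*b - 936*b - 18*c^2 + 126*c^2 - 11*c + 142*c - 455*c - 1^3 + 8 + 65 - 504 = b^2*(-486*c - 486) + b*(108*c^2 - 810*c - 918) + 108*c^2 - 324*c - 432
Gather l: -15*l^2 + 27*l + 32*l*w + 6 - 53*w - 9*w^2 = -15*l^2 + l*(32*w + 27) - 9*w^2 - 53*w + 6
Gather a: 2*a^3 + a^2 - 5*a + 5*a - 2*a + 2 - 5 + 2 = 2*a^3 + a^2 - 2*a - 1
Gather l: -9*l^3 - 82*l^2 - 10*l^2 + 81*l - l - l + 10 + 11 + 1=-9*l^3 - 92*l^2 + 79*l + 22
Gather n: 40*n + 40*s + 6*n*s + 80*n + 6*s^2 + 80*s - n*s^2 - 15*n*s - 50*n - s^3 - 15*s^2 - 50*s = n*(-s^2 - 9*s + 70) - s^3 - 9*s^2 + 70*s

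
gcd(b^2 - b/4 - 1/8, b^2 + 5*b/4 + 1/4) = b + 1/4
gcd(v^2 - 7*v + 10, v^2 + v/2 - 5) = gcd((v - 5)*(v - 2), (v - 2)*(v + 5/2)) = v - 2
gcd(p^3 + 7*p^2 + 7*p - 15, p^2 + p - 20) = p + 5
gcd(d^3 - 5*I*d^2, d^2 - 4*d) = d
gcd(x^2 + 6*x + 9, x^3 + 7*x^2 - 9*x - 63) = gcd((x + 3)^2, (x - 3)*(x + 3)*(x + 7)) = x + 3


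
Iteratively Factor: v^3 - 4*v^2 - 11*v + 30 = (v + 3)*(v^2 - 7*v + 10) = (v - 2)*(v + 3)*(v - 5)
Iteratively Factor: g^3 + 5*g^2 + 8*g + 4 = (g + 2)*(g^2 + 3*g + 2) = (g + 2)^2*(g + 1)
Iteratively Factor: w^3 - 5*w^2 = (w)*(w^2 - 5*w) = w^2*(w - 5)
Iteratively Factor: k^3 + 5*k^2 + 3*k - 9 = (k + 3)*(k^2 + 2*k - 3) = (k - 1)*(k + 3)*(k + 3)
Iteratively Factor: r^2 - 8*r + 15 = (r - 3)*(r - 5)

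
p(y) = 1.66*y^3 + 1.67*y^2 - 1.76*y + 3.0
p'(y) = 4.98*y^2 + 3.34*y - 1.76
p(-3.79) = -56.71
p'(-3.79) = 57.11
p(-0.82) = 4.65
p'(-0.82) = -1.15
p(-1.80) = 1.90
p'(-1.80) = 8.36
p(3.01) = 58.10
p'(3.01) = 53.41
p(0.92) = 4.09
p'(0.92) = 5.53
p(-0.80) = 4.63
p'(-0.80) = -1.24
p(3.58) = 94.27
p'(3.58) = 74.02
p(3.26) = 72.52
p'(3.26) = 62.05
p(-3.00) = -21.51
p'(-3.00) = 33.04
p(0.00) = 3.00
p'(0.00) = -1.76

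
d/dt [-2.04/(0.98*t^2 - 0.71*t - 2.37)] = (3.9984*t - 1.4484)/(-0.98*t^2 + 0.71*t + 2.37)^2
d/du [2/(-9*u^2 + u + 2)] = 2*(18*u - 1)/(-9*u^2 + u + 2)^2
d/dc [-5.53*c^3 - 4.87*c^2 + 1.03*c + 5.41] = -16.59*c^2 - 9.74*c + 1.03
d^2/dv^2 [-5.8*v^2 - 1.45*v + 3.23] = -11.6000000000000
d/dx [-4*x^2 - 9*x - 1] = -8*x - 9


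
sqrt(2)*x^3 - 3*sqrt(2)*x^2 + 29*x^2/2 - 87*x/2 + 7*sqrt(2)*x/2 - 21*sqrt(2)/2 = (x - 3)*(x + 7*sqrt(2))*(sqrt(2)*x + 1/2)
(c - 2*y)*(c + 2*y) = c^2 - 4*y^2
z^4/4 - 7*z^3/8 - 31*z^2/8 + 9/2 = (z/4 + 1/2)*(z - 6)*(z - 1)*(z + 3/2)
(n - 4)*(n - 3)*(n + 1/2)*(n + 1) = n^4 - 11*n^3/2 + 2*n^2 + 29*n/2 + 6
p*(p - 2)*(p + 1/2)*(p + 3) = p^4 + 3*p^3/2 - 11*p^2/2 - 3*p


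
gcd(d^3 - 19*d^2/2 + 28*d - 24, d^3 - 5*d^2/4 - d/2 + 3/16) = d - 3/2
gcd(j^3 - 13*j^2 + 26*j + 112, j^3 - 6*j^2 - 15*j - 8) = j - 8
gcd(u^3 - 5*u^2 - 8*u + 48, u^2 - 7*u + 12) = u - 4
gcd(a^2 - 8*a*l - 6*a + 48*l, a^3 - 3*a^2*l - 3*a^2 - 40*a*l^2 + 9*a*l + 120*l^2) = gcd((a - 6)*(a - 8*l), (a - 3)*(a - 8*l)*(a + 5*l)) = a - 8*l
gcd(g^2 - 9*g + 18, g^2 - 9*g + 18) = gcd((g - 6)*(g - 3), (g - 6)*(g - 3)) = g^2 - 9*g + 18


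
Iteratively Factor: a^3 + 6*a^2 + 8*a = (a + 4)*(a^2 + 2*a) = a*(a + 4)*(a + 2)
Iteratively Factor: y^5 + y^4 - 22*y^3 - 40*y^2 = (y)*(y^4 + y^3 - 22*y^2 - 40*y) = y^2*(y^3 + y^2 - 22*y - 40) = y^2*(y + 2)*(y^2 - y - 20) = y^2*(y - 5)*(y + 2)*(y + 4)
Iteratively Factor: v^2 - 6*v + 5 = (v - 1)*(v - 5)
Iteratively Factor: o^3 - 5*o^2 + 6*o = (o - 3)*(o^2 - 2*o) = o*(o - 3)*(o - 2)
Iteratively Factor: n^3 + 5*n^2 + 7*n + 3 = (n + 1)*(n^2 + 4*n + 3) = (n + 1)*(n + 3)*(n + 1)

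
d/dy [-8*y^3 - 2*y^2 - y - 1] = -24*y^2 - 4*y - 1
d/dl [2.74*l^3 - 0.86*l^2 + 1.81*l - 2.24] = 8.22*l^2 - 1.72*l + 1.81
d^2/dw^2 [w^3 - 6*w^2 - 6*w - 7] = 6*w - 12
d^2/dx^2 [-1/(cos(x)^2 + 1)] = 2*(2*sin(x)^4 + sin(x)^2 - 2)/(cos(x)^2 + 1)^3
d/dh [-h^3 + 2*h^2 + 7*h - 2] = -3*h^2 + 4*h + 7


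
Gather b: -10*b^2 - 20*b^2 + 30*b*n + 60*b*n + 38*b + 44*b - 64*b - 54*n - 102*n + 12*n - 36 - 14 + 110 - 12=-30*b^2 + b*(90*n + 18) - 144*n + 48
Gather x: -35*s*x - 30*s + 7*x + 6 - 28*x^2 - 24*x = -30*s - 28*x^2 + x*(-35*s - 17) + 6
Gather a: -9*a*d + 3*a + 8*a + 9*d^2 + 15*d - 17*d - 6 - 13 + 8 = a*(11 - 9*d) + 9*d^2 - 2*d - 11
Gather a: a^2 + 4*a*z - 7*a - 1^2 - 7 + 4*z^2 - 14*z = a^2 + a*(4*z - 7) + 4*z^2 - 14*z - 8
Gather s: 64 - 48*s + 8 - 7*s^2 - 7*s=-7*s^2 - 55*s + 72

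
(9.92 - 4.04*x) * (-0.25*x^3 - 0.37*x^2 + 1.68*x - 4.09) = 1.01*x^4 - 0.9852*x^3 - 10.4576*x^2 + 33.1892*x - 40.5728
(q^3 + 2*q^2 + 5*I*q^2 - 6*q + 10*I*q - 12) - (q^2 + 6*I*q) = q^3 + q^2 + 5*I*q^2 - 6*q + 4*I*q - 12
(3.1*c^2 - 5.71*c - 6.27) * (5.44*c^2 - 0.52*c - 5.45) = 16.864*c^4 - 32.6744*c^3 - 48.0346*c^2 + 34.3799*c + 34.1715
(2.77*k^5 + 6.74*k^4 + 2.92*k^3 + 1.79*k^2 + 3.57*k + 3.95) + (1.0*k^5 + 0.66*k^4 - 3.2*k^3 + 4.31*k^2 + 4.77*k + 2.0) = 3.77*k^5 + 7.4*k^4 - 0.28*k^3 + 6.1*k^2 + 8.34*k + 5.95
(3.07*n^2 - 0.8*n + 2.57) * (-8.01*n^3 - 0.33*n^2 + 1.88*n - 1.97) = -24.5907*n^5 + 5.3949*n^4 - 14.5501*n^3 - 8.4*n^2 + 6.4076*n - 5.0629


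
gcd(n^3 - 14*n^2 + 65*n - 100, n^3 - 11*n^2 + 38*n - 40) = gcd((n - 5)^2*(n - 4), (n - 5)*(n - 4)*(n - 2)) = n^2 - 9*n + 20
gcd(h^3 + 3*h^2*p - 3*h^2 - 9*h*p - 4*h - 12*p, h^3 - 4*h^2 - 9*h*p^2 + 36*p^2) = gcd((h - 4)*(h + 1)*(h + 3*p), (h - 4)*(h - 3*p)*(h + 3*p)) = h^2 + 3*h*p - 4*h - 12*p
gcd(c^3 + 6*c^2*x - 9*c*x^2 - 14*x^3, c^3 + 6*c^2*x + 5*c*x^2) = c + x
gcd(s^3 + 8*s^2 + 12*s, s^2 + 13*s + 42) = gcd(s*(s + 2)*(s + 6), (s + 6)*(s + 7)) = s + 6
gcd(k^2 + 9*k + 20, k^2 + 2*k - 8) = k + 4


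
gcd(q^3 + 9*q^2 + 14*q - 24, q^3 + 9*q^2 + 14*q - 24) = q^3 + 9*q^2 + 14*q - 24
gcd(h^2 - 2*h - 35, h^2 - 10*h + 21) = h - 7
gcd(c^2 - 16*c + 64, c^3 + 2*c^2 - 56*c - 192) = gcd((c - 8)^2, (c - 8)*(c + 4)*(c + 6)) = c - 8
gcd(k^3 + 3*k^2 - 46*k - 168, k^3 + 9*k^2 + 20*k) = k + 4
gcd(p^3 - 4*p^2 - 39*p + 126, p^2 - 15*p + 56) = p - 7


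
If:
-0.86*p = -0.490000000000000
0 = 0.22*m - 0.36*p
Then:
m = 0.93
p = 0.57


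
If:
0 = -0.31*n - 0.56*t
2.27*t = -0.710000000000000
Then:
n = 0.57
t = -0.31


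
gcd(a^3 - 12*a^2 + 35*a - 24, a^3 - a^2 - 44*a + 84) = 1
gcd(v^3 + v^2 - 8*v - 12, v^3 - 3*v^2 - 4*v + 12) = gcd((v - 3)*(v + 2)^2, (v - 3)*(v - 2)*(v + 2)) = v^2 - v - 6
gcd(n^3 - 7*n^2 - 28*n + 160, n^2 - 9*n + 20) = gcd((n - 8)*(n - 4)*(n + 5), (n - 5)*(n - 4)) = n - 4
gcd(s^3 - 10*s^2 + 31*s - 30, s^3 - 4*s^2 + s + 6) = s^2 - 5*s + 6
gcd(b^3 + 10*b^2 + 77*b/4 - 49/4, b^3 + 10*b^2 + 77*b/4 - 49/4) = b^3 + 10*b^2 + 77*b/4 - 49/4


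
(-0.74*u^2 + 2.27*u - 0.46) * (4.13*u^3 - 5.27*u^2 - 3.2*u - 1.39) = -3.0562*u^5 + 13.2749*u^4 - 11.4947*u^3 - 3.8112*u^2 - 1.6833*u + 0.6394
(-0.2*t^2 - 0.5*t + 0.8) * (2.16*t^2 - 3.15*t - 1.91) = -0.432*t^4 - 0.45*t^3 + 3.685*t^2 - 1.565*t - 1.528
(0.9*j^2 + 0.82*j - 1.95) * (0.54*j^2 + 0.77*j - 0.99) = 0.486*j^4 + 1.1358*j^3 - 1.3126*j^2 - 2.3133*j + 1.9305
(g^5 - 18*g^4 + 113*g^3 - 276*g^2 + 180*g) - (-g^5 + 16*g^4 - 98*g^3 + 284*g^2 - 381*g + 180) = 2*g^5 - 34*g^4 + 211*g^3 - 560*g^2 + 561*g - 180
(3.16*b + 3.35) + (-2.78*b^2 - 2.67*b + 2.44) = -2.78*b^2 + 0.49*b + 5.79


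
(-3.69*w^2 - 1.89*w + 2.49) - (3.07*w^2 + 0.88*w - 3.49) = -6.76*w^2 - 2.77*w + 5.98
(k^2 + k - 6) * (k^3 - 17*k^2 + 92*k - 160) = k^5 - 16*k^4 + 69*k^3 + 34*k^2 - 712*k + 960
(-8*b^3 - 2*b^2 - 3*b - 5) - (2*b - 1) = -8*b^3 - 2*b^2 - 5*b - 4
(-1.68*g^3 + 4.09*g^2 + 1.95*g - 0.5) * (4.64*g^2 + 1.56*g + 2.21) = -7.7952*g^5 + 16.3568*g^4 + 11.7156*g^3 + 9.7609*g^2 + 3.5295*g - 1.105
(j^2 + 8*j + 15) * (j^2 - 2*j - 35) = j^4 + 6*j^3 - 36*j^2 - 310*j - 525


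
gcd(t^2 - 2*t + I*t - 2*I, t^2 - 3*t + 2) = t - 2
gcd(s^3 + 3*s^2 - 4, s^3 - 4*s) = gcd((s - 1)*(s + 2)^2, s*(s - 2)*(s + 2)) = s + 2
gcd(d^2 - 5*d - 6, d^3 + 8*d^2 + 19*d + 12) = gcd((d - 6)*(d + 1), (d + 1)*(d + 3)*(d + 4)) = d + 1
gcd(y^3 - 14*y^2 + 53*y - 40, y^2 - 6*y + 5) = y^2 - 6*y + 5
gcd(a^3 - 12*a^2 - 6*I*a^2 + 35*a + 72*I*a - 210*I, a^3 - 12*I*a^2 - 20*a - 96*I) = a - 6*I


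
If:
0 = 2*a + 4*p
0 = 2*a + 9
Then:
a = -9/2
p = 9/4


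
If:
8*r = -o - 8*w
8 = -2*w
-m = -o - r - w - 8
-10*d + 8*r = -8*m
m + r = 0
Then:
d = 0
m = -6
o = -16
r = 6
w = -4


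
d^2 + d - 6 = (d - 2)*(d + 3)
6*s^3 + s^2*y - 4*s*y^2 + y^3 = (-3*s + y)*(-2*s + y)*(s + y)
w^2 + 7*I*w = w*(w + 7*I)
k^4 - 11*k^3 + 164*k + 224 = (k - 8)*(k - 7)*(k + 2)^2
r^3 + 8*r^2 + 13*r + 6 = (r + 1)^2*(r + 6)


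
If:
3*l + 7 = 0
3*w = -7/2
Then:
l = -7/3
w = -7/6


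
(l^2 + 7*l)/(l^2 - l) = (l + 7)/(l - 1)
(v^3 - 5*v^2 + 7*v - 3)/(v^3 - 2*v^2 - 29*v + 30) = (v^2 - 4*v + 3)/(v^2 - v - 30)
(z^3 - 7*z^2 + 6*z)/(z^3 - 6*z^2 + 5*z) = (z - 6)/(z - 5)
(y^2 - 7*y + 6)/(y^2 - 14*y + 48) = (y - 1)/(y - 8)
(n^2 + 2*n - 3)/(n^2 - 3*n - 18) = (n - 1)/(n - 6)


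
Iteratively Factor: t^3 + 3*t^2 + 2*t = (t)*(t^2 + 3*t + 2) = t*(t + 1)*(t + 2)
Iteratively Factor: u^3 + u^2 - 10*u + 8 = (u - 1)*(u^2 + 2*u - 8) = (u - 1)*(u + 4)*(u - 2)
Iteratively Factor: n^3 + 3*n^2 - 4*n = (n)*(n^2 + 3*n - 4) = n*(n - 1)*(n + 4)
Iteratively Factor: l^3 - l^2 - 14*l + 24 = (l + 4)*(l^2 - 5*l + 6) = (l - 2)*(l + 4)*(l - 3)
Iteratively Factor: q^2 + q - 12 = (q + 4)*(q - 3)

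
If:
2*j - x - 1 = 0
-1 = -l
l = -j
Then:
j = -1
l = 1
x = -3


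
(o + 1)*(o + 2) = o^2 + 3*o + 2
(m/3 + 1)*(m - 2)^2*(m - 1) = m^4/3 - 2*m^3/3 - 7*m^2/3 + 20*m/3 - 4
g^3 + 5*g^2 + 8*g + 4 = (g + 1)*(g + 2)^2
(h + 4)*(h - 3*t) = h^2 - 3*h*t + 4*h - 12*t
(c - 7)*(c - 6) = c^2 - 13*c + 42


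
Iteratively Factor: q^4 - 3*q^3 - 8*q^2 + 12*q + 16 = (q + 1)*(q^3 - 4*q^2 - 4*q + 16) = (q - 4)*(q + 1)*(q^2 - 4) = (q - 4)*(q + 1)*(q + 2)*(q - 2)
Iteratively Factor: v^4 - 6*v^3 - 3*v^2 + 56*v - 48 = (v - 4)*(v^3 - 2*v^2 - 11*v + 12) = (v - 4)*(v + 3)*(v^2 - 5*v + 4) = (v - 4)^2*(v + 3)*(v - 1)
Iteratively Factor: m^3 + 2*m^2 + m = (m + 1)*(m^2 + m) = m*(m + 1)*(m + 1)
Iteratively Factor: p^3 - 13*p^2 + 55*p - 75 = (p - 5)*(p^2 - 8*p + 15) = (p - 5)^2*(p - 3)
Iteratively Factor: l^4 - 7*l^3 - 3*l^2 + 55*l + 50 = (l - 5)*(l^3 - 2*l^2 - 13*l - 10) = (l - 5)*(l + 1)*(l^2 - 3*l - 10) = (l - 5)*(l + 1)*(l + 2)*(l - 5)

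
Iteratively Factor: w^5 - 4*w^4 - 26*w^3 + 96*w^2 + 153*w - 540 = (w + 4)*(w^4 - 8*w^3 + 6*w^2 + 72*w - 135) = (w + 3)*(w + 4)*(w^3 - 11*w^2 + 39*w - 45) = (w - 5)*(w + 3)*(w + 4)*(w^2 - 6*w + 9) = (w - 5)*(w - 3)*(w + 3)*(w + 4)*(w - 3)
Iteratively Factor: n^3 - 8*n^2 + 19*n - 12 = (n - 3)*(n^2 - 5*n + 4) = (n - 4)*(n - 3)*(n - 1)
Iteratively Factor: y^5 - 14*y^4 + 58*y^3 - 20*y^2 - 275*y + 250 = (y - 5)*(y^4 - 9*y^3 + 13*y^2 + 45*y - 50) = (y - 5)^2*(y^3 - 4*y^2 - 7*y + 10) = (y - 5)^3*(y^2 + y - 2) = (y - 5)^3*(y - 1)*(y + 2)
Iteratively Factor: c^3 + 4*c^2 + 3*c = (c)*(c^2 + 4*c + 3) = c*(c + 1)*(c + 3)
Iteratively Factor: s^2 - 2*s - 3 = (s + 1)*(s - 3)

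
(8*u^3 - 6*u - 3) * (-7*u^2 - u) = -56*u^5 - 8*u^4 + 42*u^3 + 27*u^2 + 3*u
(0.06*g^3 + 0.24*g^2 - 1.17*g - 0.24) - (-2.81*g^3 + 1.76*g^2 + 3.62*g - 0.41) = 2.87*g^3 - 1.52*g^2 - 4.79*g + 0.17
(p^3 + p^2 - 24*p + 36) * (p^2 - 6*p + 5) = p^5 - 5*p^4 - 25*p^3 + 185*p^2 - 336*p + 180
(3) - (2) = 1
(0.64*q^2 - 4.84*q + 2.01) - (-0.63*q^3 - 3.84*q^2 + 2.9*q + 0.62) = 0.63*q^3 + 4.48*q^2 - 7.74*q + 1.39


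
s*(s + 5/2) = s^2 + 5*s/2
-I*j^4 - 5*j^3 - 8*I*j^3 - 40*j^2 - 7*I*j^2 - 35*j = j*(j + 7)*(j - 5*I)*(-I*j - I)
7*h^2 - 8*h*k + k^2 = (-7*h + k)*(-h + k)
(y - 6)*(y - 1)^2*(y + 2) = y^4 - 6*y^3 - 3*y^2 + 20*y - 12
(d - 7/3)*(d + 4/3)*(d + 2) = d^3 + d^2 - 46*d/9 - 56/9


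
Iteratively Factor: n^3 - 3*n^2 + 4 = (n - 2)*(n^2 - n - 2) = (n - 2)*(n + 1)*(n - 2)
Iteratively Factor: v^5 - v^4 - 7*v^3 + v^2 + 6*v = (v + 2)*(v^4 - 3*v^3 - v^2 + 3*v) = (v - 1)*(v + 2)*(v^3 - 2*v^2 - 3*v) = v*(v - 1)*(v + 2)*(v^2 - 2*v - 3) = v*(v - 3)*(v - 1)*(v + 2)*(v + 1)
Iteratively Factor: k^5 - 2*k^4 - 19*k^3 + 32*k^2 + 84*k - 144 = (k - 2)*(k^4 - 19*k^2 - 6*k + 72) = (k - 4)*(k - 2)*(k^3 + 4*k^2 - 3*k - 18) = (k - 4)*(k - 2)^2*(k^2 + 6*k + 9) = (k - 4)*(k - 2)^2*(k + 3)*(k + 3)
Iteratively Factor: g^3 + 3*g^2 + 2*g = (g + 1)*(g^2 + 2*g) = (g + 1)*(g + 2)*(g)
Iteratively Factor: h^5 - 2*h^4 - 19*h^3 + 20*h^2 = (h - 5)*(h^4 + 3*h^3 - 4*h^2) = (h - 5)*(h - 1)*(h^3 + 4*h^2) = h*(h - 5)*(h - 1)*(h^2 + 4*h) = h*(h - 5)*(h - 1)*(h + 4)*(h)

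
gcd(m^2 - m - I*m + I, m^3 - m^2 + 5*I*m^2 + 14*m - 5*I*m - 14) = m - 1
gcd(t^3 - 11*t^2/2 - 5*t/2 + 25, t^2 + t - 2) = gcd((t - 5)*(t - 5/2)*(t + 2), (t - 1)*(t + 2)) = t + 2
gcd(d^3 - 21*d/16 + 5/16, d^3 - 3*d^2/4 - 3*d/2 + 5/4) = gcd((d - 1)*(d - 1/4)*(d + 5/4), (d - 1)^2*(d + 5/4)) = d^2 + d/4 - 5/4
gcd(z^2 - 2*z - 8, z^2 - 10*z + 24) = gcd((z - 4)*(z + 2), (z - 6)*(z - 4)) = z - 4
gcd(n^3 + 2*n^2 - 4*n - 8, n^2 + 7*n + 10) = n + 2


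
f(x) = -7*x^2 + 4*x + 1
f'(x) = 4 - 14*x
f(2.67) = -38.22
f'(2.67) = -33.38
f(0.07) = 1.25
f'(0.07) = 3.02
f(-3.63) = -105.76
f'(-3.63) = 54.82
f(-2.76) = -63.36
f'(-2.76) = 42.64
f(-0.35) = -1.26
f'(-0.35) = 8.90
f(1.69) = -12.23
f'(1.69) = -19.66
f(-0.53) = -3.09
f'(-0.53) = 11.42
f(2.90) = -46.27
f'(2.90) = -36.60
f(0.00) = 1.00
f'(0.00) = 4.00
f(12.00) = -959.00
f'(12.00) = -164.00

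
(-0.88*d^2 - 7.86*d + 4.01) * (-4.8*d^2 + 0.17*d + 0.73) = 4.224*d^4 + 37.5784*d^3 - 21.2266*d^2 - 5.0561*d + 2.9273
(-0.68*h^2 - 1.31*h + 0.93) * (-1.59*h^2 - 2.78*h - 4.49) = 1.0812*h^4 + 3.9733*h^3 + 5.2163*h^2 + 3.2965*h - 4.1757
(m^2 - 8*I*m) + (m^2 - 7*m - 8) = 2*m^2 - 7*m - 8*I*m - 8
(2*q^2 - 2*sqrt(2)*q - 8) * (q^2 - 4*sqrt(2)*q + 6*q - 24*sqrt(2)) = 2*q^4 - 10*sqrt(2)*q^3 + 12*q^3 - 60*sqrt(2)*q^2 + 8*q^2 + 32*sqrt(2)*q + 48*q + 192*sqrt(2)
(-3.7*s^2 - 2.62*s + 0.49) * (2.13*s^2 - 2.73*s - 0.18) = -7.881*s^4 + 4.5204*s^3 + 8.8623*s^2 - 0.8661*s - 0.0882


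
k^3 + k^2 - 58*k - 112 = (k - 8)*(k + 2)*(k + 7)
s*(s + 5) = s^2 + 5*s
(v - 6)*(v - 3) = v^2 - 9*v + 18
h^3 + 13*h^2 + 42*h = h*(h + 6)*(h + 7)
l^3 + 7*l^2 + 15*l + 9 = (l + 1)*(l + 3)^2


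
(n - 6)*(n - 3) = n^2 - 9*n + 18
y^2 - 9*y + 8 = (y - 8)*(y - 1)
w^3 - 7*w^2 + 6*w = w*(w - 6)*(w - 1)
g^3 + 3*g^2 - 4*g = g*(g - 1)*(g + 4)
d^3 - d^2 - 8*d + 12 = (d - 2)^2*(d + 3)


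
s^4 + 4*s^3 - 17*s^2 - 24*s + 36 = (s - 3)*(s - 1)*(s + 2)*(s + 6)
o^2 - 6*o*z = o*(o - 6*z)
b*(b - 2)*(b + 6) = b^3 + 4*b^2 - 12*b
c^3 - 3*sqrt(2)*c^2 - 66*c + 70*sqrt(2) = (c - 7*sqrt(2))*(c - sqrt(2))*(c + 5*sqrt(2))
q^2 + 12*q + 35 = (q + 5)*(q + 7)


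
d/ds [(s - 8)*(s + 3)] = 2*s - 5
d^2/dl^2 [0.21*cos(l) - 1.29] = -0.21*cos(l)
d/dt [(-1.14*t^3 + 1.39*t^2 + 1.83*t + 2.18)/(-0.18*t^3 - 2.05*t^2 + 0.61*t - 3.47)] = (-1.11022302462516e-16*t^5 + 2.5872*t^4 - 0.732*t^3 + 17.644*t^2 - 0.708599999999998*t - 7.6799)/(0.0324*t^6 + 0.738*t^5 + 3.9829*t^4 - 1.2518*t^3 + 14.5991*t^2 - 4.2334*t + 12.0409)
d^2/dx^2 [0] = 0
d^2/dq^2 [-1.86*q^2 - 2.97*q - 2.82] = -3.72000000000000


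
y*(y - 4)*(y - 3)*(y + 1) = y^4 - 6*y^3 + 5*y^2 + 12*y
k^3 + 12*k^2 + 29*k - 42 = (k - 1)*(k + 6)*(k + 7)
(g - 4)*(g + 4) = g^2 - 16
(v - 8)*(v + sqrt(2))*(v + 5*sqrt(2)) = v^3 - 8*v^2 + 6*sqrt(2)*v^2 - 48*sqrt(2)*v + 10*v - 80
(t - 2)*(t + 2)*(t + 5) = t^3 + 5*t^2 - 4*t - 20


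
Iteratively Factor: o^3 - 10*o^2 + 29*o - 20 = (o - 4)*(o^2 - 6*o + 5) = (o - 4)*(o - 1)*(o - 5)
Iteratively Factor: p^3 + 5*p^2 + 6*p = (p + 2)*(p^2 + 3*p) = (p + 2)*(p + 3)*(p)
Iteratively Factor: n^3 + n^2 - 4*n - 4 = (n + 1)*(n^2 - 4) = (n + 1)*(n + 2)*(n - 2)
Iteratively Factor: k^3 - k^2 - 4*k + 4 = (k - 1)*(k^2 - 4) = (k - 2)*(k - 1)*(k + 2)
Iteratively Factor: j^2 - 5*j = (j - 5)*(j)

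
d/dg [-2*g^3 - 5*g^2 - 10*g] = -6*g^2 - 10*g - 10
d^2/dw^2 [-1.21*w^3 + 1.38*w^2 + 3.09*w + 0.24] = 2.76 - 7.26*w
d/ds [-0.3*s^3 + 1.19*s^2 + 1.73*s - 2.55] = -0.9*s^2 + 2.38*s + 1.73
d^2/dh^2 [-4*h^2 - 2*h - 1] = -8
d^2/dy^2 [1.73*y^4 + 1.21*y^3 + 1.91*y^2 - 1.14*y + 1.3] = 20.76*y^2 + 7.26*y + 3.82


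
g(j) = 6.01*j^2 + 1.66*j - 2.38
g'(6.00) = 73.78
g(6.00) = 223.94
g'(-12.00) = -142.58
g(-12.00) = 843.14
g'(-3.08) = -35.36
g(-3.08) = 49.52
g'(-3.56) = -41.13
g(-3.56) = 67.88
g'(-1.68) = -18.53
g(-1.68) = 11.79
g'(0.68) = 9.83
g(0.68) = 1.53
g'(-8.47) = -100.15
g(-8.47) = 414.72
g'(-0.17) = -0.38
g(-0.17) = -2.49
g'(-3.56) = -41.13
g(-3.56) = 67.88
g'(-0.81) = -8.08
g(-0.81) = 0.22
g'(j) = 12.02*j + 1.66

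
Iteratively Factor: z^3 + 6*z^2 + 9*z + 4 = (z + 4)*(z^2 + 2*z + 1) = (z + 1)*(z + 4)*(z + 1)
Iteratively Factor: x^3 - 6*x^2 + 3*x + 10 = (x + 1)*(x^2 - 7*x + 10) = (x - 2)*(x + 1)*(x - 5)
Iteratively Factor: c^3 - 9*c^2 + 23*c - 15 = (c - 3)*(c^2 - 6*c + 5) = (c - 5)*(c - 3)*(c - 1)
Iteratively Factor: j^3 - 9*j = (j)*(j^2 - 9) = j*(j - 3)*(j + 3)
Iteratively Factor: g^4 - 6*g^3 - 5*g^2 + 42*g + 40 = (g - 4)*(g^3 - 2*g^2 - 13*g - 10) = (g - 4)*(g + 2)*(g^2 - 4*g - 5) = (g - 4)*(g + 1)*(g + 2)*(g - 5)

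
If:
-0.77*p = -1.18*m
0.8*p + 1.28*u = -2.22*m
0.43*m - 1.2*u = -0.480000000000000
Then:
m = -0.13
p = -0.20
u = 0.35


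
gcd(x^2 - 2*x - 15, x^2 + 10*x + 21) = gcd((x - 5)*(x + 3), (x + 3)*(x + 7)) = x + 3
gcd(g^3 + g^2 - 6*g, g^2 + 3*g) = g^2 + 3*g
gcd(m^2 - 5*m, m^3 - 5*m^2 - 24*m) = m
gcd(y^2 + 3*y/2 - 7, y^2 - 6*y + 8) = y - 2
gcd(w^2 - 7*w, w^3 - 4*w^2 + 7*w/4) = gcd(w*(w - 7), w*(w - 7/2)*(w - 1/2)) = w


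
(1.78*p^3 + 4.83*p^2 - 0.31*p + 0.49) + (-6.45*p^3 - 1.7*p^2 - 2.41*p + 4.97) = -4.67*p^3 + 3.13*p^2 - 2.72*p + 5.46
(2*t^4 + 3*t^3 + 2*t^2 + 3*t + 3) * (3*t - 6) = 6*t^5 - 3*t^4 - 12*t^3 - 3*t^2 - 9*t - 18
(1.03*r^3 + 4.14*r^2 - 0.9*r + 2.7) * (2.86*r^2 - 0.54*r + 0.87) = 2.9458*r^5 + 11.2842*r^4 - 3.9135*r^3 + 11.8098*r^2 - 2.241*r + 2.349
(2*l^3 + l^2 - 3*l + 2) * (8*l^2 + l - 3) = 16*l^5 + 10*l^4 - 29*l^3 + 10*l^2 + 11*l - 6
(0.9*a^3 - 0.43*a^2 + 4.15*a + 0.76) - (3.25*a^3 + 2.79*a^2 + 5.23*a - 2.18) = -2.35*a^3 - 3.22*a^2 - 1.08*a + 2.94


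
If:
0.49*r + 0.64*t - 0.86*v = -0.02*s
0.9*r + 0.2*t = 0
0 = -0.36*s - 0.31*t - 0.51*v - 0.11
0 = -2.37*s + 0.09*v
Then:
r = 0.04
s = -0.00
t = -0.17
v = -0.11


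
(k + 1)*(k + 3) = k^2 + 4*k + 3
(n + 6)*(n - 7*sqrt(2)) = n^2 - 7*sqrt(2)*n + 6*n - 42*sqrt(2)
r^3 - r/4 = r*(r - 1/2)*(r + 1/2)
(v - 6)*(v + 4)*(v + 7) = v^3 + 5*v^2 - 38*v - 168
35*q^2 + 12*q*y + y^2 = (5*q + y)*(7*q + y)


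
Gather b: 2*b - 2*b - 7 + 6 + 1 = 0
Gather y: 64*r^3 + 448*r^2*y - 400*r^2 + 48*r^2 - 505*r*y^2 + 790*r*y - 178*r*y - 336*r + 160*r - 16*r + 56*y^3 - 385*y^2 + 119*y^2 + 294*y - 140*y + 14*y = 64*r^3 - 352*r^2 - 192*r + 56*y^3 + y^2*(-505*r - 266) + y*(448*r^2 + 612*r + 168)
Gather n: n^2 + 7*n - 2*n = n^2 + 5*n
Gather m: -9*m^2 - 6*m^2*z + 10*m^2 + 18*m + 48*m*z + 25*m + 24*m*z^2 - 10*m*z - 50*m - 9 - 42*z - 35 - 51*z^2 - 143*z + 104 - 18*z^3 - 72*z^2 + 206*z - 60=m^2*(1 - 6*z) + m*(24*z^2 + 38*z - 7) - 18*z^3 - 123*z^2 + 21*z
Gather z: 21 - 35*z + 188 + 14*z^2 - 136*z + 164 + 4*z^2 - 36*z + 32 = 18*z^2 - 207*z + 405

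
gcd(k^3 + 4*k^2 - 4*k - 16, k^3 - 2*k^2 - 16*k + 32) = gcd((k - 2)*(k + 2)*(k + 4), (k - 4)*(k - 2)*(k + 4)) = k^2 + 2*k - 8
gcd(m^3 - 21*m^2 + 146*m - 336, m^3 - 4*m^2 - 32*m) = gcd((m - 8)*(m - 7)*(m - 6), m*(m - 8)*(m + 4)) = m - 8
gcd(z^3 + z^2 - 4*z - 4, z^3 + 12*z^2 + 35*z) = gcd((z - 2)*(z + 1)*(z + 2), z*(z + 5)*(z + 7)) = 1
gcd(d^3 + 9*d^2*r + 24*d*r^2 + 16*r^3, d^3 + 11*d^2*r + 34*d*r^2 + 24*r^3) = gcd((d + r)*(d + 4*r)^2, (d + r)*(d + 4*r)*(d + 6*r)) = d^2 + 5*d*r + 4*r^2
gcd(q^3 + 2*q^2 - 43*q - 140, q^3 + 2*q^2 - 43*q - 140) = q^3 + 2*q^2 - 43*q - 140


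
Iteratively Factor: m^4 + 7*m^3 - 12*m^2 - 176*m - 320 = (m + 4)*(m^3 + 3*m^2 - 24*m - 80) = (m + 4)^2*(m^2 - m - 20) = (m - 5)*(m + 4)^2*(m + 4)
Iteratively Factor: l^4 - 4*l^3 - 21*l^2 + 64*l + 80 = (l - 5)*(l^3 + l^2 - 16*l - 16) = (l - 5)*(l - 4)*(l^2 + 5*l + 4) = (l - 5)*(l - 4)*(l + 4)*(l + 1)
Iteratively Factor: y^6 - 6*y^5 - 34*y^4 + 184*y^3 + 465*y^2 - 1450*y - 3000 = (y - 5)*(y^5 - y^4 - 39*y^3 - 11*y^2 + 410*y + 600) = (y - 5)^2*(y^4 + 4*y^3 - 19*y^2 - 106*y - 120) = (y - 5)^2*(y + 3)*(y^3 + y^2 - 22*y - 40) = (y - 5)^2*(y + 2)*(y + 3)*(y^2 - y - 20) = (y - 5)^3*(y + 2)*(y + 3)*(y + 4)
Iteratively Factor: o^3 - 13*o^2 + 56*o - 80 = (o - 4)*(o^2 - 9*o + 20) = (o - 5)*(o - 4)*(o - 4)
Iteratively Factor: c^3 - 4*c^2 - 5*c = (c)*(c^2 - 4*c - 5) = c*(c - 5)*(c + 1)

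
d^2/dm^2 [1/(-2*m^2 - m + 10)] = 2*(4*m^2 + 2*m - (4*m + 1)^2 - 20)/(2*m^2 + m - 10)^3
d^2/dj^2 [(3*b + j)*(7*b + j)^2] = 34*b + 6*j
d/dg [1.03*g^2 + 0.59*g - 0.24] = 2.06*g + 0.59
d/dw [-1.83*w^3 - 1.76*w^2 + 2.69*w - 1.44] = -5.49*w^2 - 3.52*w + 2.69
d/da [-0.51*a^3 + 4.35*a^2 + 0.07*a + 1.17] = -1.53*a^2 + 8.7*a + 0.07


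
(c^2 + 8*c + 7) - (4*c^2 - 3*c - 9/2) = -3*c^2 + 11*c + 23/2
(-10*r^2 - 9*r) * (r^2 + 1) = -10*r^4 - 9*r^3 - 10*r^2 - 9*r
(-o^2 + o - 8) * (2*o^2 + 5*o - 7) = -2*o^4 - 3*o^3 - 4*o^2 - 47*o + 56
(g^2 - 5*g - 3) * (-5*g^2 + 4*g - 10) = -5*g^4 + 29*g^3 - 15*g^2 + 38*g + 30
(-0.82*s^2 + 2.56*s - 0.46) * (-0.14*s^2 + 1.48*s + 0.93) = 0.1148*s^4 - 1.572*s^3 + 3.0906*s^2 + 1.7*s - 0.4278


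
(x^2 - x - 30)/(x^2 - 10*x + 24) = (x + 5)/(x - 4)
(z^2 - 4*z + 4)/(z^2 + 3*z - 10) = (z - 2)/(z + 5)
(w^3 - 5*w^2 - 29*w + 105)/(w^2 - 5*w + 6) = (w^2 - 2*w - 35)/(w - 2)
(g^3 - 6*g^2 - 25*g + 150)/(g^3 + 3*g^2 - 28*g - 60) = (g^2 - g - 30)/(g^2 + 8*g + 12)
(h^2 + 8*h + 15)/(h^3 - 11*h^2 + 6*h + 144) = (h + 5)/(h^2 - 14*h + 48)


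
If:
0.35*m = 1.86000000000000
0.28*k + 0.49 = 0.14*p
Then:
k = 0.5*p - 1.75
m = 5.31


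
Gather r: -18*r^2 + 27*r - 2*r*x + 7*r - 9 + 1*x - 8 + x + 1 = -18*r^2 + r*(34 - 2*x) + 2*x - 16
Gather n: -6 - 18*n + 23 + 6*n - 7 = 10 - 12*n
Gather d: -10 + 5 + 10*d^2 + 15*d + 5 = 10*d^2 + 15*d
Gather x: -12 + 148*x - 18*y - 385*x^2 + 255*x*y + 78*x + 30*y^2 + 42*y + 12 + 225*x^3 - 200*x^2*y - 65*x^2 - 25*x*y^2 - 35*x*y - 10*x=225*x^3 + x^2*(-200*y - 450) + x*(-25*y^2 + 220*y + 216) + 30*y^2 + 24*y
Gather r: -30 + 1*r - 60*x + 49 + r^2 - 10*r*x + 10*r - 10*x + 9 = r^2 + r*(11 - 10*x) - 70*x + 28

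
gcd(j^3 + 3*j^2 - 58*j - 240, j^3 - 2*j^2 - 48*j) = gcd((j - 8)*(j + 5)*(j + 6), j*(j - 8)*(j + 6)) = j^2 - 2*j - 48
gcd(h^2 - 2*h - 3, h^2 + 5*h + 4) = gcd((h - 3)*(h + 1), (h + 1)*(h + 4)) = h + 1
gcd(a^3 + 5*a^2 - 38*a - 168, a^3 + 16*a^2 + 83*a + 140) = a^2 + 11*a + 28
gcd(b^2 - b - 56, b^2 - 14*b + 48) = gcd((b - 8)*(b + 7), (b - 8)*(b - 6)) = b - 8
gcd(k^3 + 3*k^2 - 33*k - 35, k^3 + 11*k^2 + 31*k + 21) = k^2 + 8*k + 7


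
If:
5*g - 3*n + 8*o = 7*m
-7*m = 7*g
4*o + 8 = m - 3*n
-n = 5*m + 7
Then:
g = 47/35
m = -47/35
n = -2/7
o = -297/140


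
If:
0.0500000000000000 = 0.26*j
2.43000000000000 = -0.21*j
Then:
No Solution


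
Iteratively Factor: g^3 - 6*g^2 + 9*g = (g)*(g^2 - 6*g + 9) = g*(g - 3)*(g - 3)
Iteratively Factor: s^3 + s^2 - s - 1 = (s + 1)*(s^2 - 1) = (s - 1)*(s + 1)*(s + 1)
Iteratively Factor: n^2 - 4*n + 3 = (n - 3)*(n - 1)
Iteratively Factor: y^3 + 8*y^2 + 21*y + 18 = (y + 2)*(y^2 + 6*y + 9) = (y + 2)*(y + 3)*(y + 3)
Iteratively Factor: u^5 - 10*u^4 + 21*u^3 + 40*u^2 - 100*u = (u + 2)*(u^4 - 12*u^3 + 45*u^2 - 50*u) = (u - 5)*(u + 2)*(u^3 - 7*u^2 + 10*u) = u*(u - 5)*(u + 2)*(u^2 - 7*u + 10) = u*(u - 5)*(u - 2)*(u + 2)*(u - 5)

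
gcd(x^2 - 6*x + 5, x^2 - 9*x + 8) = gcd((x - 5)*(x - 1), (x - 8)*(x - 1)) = x - 1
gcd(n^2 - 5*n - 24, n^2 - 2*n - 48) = n - 8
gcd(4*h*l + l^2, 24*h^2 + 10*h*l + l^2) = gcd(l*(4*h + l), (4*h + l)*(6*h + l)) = 4*h + l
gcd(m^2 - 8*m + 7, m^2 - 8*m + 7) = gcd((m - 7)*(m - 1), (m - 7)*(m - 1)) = m^2 - 8*m + 7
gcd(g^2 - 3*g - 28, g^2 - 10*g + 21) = g - 7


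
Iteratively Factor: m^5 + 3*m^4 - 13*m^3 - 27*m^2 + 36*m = (m - 1)*(m^4 + 4*m^3 - 9*m^2 - 36*m) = (m - 1)*(m + 3)*(m^3 + m^2 - 12*m) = (m - 1)*(m + 3)*(m + 4)*(m^2 - 3*m) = (m - 3)*(m - 1)*(m + 3)*(m + 4)*(m)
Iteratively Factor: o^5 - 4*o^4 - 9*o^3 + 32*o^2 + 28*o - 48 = (o - 4)*(o^4 - 9*o^2 - 4*o + 12) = (o - 4)*(o - 3)*(o^3 + 3*o^2 - 4) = (o - 4)*(o - 3)*(o + 2)*(o^2 + o - 2) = (o - 4)*(o - 3)*(o - 1)*(o + 2)*(o + 2)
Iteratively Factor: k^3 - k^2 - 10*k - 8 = (k - 4)*(k^2 + 3*k + 2) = (k - 4)*(k + 2)*(k + 1)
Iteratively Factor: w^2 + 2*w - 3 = (w - 1)*(w + 3)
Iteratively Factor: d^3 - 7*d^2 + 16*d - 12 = (d - 3)*(d^2 - 4*d + 4) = (d - 3)*(d - 2)*(d - 2)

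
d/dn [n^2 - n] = 2*n - 1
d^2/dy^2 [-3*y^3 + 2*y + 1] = -18*y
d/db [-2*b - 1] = -2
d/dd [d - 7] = 1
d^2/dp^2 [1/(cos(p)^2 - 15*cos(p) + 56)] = (-4*sin(p)^4 + 3*sin(p)^2 - 3585*cos(p)/4 + 45*cos(3*p)/4 + 339)/((cos(p) - 8)^3*(cos(p) - 7)^3)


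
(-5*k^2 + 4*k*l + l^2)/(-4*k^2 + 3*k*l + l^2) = (5*k + l)/(4*k + l)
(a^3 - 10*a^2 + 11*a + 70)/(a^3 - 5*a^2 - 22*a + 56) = (a^2 - 3*a - 10)/(a^2 + 2*a - 8)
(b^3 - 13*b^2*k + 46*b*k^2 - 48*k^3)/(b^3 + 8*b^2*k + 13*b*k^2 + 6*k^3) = (b^3 - 13*b^2*k + 46*b*k^2 - 48*k^3)/(b^3 + 8*b^2*k + 13*b*k^2 + 6*k^3)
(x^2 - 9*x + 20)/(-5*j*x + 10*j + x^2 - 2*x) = (-x^2 + 9*x - 20)/(5*j*x - 10*j - x^2 + 2*x)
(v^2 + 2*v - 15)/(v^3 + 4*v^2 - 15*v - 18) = (v + 5)/(v^2 + 7*v + 6)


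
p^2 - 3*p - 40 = (p - 8)*(p + 5)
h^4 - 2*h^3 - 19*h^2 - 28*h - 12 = (h - 6)*(h + 1)^2*(h + 2)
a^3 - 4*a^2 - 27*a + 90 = (a - 6)*(a - 3)*(a + 5)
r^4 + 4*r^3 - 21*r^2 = r^2*(r - 3)*(r + 7)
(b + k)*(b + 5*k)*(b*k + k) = b^3*k + 6*b^2*k^2 + b^2*k + 5*b*k^3 + 6*b*k^2 + 5*k^3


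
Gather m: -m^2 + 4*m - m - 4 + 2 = -m^2 + 3*m - 2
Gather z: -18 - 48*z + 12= -48*z - 6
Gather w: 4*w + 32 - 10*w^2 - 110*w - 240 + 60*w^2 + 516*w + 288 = 50*w^2 + 410*w + 80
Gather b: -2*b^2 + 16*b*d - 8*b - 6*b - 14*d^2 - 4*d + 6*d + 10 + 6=-2*b^2 + b*(16*d - 14) - 14*d^2 + 2*d + 16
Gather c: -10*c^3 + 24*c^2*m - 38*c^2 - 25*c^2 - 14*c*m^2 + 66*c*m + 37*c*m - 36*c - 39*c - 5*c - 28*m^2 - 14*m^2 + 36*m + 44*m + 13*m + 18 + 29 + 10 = -10*c^3 + c^2*(24*m - 63) + c*(-14*m^2 + 103*m - 80) - 42*m^2 + 93*m + 57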